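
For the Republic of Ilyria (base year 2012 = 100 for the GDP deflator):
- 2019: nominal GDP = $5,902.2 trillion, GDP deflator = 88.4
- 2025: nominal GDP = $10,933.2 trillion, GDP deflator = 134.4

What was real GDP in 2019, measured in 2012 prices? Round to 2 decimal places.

$6,676.70 trillion

Real GDP = Nominal / (GDP deflator/100) = 5902.2 / 0.884 = 6676.70.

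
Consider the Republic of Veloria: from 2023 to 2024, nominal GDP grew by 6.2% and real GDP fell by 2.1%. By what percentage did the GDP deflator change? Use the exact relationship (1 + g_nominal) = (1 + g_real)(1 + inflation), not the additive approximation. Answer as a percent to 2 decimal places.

(1 + g_nom) = (1 + g_real)(1 + π), so π = 1.0620 / 0.9790 − 1 = 0.08478.

8.48%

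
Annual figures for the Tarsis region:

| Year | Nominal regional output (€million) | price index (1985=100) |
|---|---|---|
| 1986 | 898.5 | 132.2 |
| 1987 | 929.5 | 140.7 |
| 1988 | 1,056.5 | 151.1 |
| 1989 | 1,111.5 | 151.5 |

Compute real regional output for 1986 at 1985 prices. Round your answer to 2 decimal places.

Real regional output 1986 = 898.5 / 1.322 = 679.65.

€679.65 million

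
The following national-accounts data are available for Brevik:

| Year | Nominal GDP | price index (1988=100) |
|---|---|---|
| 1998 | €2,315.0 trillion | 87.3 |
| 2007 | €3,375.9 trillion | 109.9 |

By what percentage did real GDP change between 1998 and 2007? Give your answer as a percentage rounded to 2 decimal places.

15.84%

Real GDP 1998 = 2315.0 / 0.873 = 2651.78.
Real GDP 2007 = 3375.9 / 1.099 = 3071.79.
Real growth = 3071.79 / 2651.78 − 1 = 0.1584.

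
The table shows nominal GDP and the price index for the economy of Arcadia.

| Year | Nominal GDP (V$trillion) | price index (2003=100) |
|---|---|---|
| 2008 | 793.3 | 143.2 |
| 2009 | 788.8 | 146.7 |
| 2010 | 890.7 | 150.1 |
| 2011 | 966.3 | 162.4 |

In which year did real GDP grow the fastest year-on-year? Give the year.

2010

2009: real = 788.8/1.467 = 537.70; growth vs 2008 (553.98) = -2.94%.
2010: real = 890.7/1.501 = 593.40; growth vs 2009 (537.70) = 10.36%.
2011: real = 966.3/1.624 = 595.01; growth vs 2010 (593.40) = 0.27%.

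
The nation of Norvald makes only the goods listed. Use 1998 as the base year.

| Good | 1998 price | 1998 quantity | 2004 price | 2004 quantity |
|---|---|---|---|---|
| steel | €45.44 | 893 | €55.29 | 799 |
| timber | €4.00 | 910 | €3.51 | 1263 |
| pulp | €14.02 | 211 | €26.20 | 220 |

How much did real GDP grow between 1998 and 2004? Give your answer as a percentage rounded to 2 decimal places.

Real GDP 1998 = Nominal GDP 1998 = 45.44·893 + 4.00·910 + 14.02·211 = 47176.14.
Real GDP 2004 (at 1998 prices) = 45.44·799 + 4.00·1263 + 14.02·220 = 44442.96.
Real growth = 44442.96/47176.14 − 1 = -0.0579.

-5.79%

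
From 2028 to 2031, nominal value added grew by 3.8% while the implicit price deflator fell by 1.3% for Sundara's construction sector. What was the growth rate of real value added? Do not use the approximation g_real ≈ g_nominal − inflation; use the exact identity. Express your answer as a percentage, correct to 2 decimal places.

5.17%

(1 + g_nom) = (1 + g_real)(1 + π), so g_real = 1.0380 / 0.9870 − 1 = 0.05167.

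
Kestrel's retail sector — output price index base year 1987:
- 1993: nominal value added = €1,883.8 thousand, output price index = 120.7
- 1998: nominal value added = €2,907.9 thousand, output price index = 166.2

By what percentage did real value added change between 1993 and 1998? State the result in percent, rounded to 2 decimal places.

Real value added 1993 = 1883.8 / 1.207 = 1560.73.
Real value added 1998 = 2907.9 / 1.662 = 1749.64.
Real growth = 1749.64 / 1560.73 − 1 = 0.1210.

12.10%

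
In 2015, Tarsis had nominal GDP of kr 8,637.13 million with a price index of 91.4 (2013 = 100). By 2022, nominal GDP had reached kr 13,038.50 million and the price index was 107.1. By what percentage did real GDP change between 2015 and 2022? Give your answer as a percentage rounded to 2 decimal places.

28.83%

Real GDP 2015 = 8637.13 / 0.914 = 9449.81.
Real GDP 2022 = 13038.50 / 1.071 = 12174.14.
Real growth = 12174.14 / 9449.81 − 1 = 0.2883.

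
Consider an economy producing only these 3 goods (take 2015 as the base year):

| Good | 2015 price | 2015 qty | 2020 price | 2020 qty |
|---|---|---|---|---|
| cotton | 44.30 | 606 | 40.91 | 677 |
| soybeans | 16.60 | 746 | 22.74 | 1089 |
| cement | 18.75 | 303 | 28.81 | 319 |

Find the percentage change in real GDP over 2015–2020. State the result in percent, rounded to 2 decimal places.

20.35%

Real GDP 2015 = Nominal GDP 2015 = 44.30·606 + 16.60·746 + 18.75·303 = 44910.65.
Real GDP 2020 (at 2015 prices) = 44.30·677 + 16.60·1089 + 18.75·319 = 54049.75.
Real growth = 54049.75/44910.65 − 1 = 0.2035.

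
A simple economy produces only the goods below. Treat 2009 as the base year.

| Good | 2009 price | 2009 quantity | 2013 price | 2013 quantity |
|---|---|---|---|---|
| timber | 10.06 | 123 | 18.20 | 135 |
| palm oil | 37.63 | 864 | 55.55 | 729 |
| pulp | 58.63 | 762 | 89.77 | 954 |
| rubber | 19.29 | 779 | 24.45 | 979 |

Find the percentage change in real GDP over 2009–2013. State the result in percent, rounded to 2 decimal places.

10.87%

Real GDP 2009 = Nominal GDP 2009 = 10.06·123 + 37.63·864 + 58.63·762 + 19.29·779 = 93452.67.
Real GDP 2013 (at 2009 prices) = 10.06·135 + 37.63·729 + 58.63·954 + 19.29·979 = 103608.30.
Real growth = 103608.30/93452.67 − 1 = 0.1087.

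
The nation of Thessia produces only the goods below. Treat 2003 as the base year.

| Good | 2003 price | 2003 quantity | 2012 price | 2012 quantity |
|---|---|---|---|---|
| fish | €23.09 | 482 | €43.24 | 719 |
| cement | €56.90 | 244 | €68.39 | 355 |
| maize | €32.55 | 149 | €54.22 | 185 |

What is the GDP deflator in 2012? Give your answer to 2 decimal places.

152.72

Nominal GDP 2012 = 43.24·719 + 68.39·355 + 54.22·185 = 65398.71.
Real GDP 2012 (at 2003 prices) = 23.09·719 + 56.90·355 + 32.55·185 = 42822.96.
Deflator = Nominal/Real × 100 = 65398.71/42822.96 × 100 = 152.719.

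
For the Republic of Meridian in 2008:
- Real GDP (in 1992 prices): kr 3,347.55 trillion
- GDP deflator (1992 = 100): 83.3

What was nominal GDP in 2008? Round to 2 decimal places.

kr 2,788.51 trillion

Nominal GDP = Real × (GDP deflator/100) = 3347.55 × 0.833 = 2788.51.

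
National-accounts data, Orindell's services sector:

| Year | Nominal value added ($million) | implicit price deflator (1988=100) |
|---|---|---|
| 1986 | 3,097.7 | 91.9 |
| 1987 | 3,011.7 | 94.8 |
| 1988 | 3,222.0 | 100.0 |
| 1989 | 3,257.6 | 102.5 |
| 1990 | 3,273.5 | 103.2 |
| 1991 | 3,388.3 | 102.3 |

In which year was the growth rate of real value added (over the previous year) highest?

1987: real = 3011.7/0.948 = 3176.90; growth vs 1986 (3370.73) = -5.75%.
1988: real = 3222.0/1.000 = 3222.00; growth vs 1987 (3176.90) = 1.42%.
1989: real = 3257.6/1.025 = 3178.15; growth vs 1988 (3222.00) = -1.36%.
1990: real = 3273.5/1.032 = 3172.00; growth vs 1989 (3178.15) = -0.19%.
1991: real = 3388.3/1.023 = 3312.12; growth vs 1990 (3172.00) = 4.42%.

1991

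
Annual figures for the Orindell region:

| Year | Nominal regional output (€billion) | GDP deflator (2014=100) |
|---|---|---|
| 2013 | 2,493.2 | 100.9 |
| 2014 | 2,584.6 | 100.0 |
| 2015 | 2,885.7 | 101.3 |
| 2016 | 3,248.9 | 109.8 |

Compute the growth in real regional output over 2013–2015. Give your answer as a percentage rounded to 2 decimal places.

15.29%

Real regional output 2013 = 2493.2/1.009 = 2470.96.
Real regional output 2015 = 2885.7/1.013 = 2848.67.
Change = 2848.67/2470.96 − 1 = 0.1529.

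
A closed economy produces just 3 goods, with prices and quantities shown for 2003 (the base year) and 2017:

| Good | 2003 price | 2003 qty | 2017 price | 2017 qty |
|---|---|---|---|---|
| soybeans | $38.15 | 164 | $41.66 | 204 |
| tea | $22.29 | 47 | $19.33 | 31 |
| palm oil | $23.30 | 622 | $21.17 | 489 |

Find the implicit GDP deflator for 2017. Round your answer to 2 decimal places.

97.90

Nominal GDP 2017 = 41.66·204 + 19.33·31 + 21.17·489 = 19450.00.
Real GDP 2017 (at 2003 prices) = 38.15·204 + 22.29·31 + 23.30·489 = 19867.29.
Deflator = Nominal/Real × 100 = 19450.00/19867.29 × 100 = 97.900.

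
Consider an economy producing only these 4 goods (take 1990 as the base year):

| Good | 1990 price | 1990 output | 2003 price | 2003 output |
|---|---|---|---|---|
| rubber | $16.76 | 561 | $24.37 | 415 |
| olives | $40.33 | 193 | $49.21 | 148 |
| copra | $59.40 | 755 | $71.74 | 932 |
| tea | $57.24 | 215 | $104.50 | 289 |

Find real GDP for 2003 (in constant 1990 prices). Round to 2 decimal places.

$84827.40

Real GDP 2003 = Σ (p_1990 × q_2003) = 16.76·415 + 40.33·148 + 59.40·932 + 57.24·289 = 84827.40.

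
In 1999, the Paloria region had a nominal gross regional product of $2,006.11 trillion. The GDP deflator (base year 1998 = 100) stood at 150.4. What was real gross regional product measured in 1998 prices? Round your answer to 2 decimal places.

$1,333.85 trillion

Real gross regional product = Nominal / (GDP deflator/100) = 2006.11 / 1.504 = 1333.85.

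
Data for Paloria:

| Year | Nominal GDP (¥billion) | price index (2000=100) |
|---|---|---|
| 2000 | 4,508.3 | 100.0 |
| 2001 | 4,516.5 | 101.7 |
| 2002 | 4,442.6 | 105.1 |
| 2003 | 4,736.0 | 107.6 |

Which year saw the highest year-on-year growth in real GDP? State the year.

2003

2001: real = 4516.5/1.017 = 4441.00; growth vs 2000 (4508.30) = -1.49%.
2002: real = 4442.6/1.051 = 4227.02; growth vs 2001 (4441.00) = -4.82%.
2003: real = 4736.0/1.076 = 4401.49; growth vs 2002 (4227.02) = 4.13%.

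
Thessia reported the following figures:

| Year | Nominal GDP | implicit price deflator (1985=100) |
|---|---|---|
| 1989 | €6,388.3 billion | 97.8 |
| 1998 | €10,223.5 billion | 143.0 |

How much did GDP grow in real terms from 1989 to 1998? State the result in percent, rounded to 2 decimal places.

9.45%

Deflate each year: 1989 → 6388.3/0.978 = 6532.00; 1998 → 10223.5/1.430 = 7149.30.
So real GDP changed by 7149.30/6532.00 − 1 = 0.0945, i.e. 9.45%.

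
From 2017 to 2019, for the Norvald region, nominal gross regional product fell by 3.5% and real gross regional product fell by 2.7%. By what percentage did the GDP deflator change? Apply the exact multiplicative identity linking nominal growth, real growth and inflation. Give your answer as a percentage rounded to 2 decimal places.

(1 + g_nom) = (1 + g_real)(1 + π), so π = 0.9650 / 0.9730 − 1 = -0.00822.

-0.82%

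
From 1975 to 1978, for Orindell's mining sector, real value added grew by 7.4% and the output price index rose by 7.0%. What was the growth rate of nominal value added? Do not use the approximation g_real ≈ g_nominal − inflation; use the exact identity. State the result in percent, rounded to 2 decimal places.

14.92%

(1 + g_nom) = (1 + g_real)(1 + π) = 1.0740 × 1.0700 = 1.14918.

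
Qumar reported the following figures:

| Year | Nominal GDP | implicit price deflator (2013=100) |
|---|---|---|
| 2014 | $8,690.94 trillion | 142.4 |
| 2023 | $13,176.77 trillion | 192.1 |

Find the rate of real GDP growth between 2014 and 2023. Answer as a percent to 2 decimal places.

Real GDP 2014 = 8690.94 / 1.424 = 6103.19.
Real GDP 2023 = 13176.77 / 1.921 = 6859.33.
Real growth = 6859.33 / 6103.19 − 1 = 0.1239.

12.39%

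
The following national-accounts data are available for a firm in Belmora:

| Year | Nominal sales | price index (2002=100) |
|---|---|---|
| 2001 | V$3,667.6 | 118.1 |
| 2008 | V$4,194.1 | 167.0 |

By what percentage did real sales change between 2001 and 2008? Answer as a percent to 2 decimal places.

Deflate each year: 2001 → 3667.6/1.181 = 3105.50; 2008 → 4194.1/1.670 = 2511.44.
So real sales changed by 2511.44/3105.50 − 1 = -0.1913, i.e. -19.13%.

-19.13%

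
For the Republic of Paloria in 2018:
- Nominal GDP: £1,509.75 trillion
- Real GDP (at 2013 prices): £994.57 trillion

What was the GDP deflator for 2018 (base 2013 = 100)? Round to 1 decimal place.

GDP deflator = (Nominal / Real) × 100 = 1509.75 / 994.57 × 100 = 151.80.

151.8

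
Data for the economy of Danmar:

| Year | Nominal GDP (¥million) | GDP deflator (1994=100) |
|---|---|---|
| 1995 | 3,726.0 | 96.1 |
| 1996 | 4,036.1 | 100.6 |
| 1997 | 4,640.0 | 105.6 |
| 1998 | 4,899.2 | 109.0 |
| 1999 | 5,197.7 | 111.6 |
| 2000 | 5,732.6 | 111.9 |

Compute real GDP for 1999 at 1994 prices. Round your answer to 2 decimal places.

¥4,657.44 million

Real GDP 1999 = 5197.7 / 1.116 = 4657.44.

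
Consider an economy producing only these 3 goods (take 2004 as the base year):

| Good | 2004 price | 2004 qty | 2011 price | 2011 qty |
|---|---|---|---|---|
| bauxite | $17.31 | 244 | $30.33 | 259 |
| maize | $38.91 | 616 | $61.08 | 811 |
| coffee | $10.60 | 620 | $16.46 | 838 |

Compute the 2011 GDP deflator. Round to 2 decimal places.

158.46

Nominal GDP 2011 = 30.33·259 + 61.08·811 + 16.46·838 = 71184.83.
Real GDP 2011 (at 2004 prices) = 17.31·259 + 38.91·811 + 10.60·838 = 44922.10.
Deflator = Nominal/Real × 100 = 71184.83/44922.10 × 100 = 158.463.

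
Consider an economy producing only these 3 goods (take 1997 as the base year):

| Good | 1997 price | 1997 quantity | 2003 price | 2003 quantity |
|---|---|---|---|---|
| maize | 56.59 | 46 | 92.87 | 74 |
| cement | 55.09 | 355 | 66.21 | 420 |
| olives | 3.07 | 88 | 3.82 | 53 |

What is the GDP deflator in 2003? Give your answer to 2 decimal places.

Nominal GDP 2003 = 92.87·74 + 66.21·420 + 3.82·53 = 34883.04.
Real GDP 2003 (at 1997 prices) = 56.59·74 + 55.09·420 + 3.07·53 = 27488.17.
Deflator = Nominal/Real × 100 = 34883.04/27488.17 × 100 = 126.902.

126.90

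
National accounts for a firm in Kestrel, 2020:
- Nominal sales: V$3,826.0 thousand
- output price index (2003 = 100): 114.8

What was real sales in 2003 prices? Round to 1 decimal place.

V$3,332.8 thousand

Real sales = Nominal / (output price index/100) = 3826.0 / 1.148 = 3332.75.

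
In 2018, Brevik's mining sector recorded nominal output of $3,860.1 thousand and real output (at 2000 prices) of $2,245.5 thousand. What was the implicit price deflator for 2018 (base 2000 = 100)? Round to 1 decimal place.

implicit price deflator = (Nominal / Real) × 100 = 3860.1 / 2245.5 × 100 = 171.90.

171.9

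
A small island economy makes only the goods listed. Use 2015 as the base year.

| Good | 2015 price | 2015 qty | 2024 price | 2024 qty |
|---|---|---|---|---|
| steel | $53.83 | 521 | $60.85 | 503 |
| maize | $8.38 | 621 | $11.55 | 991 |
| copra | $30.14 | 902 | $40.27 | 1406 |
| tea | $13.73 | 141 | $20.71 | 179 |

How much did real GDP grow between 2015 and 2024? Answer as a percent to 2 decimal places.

Real GDP 2015 = Nominal GDP 2015 = 53.83·521 + 8.38·621 + 30.14·902 + 13.73·141 = 62371.62.
Real GDP 2024 (at 2015 prices) = 53.83·503 + 8.38·991 + 30.14·1406 + 13.73·179 = 80215.58.
Real growth = 80215.58/62371.62 − 1 = 0.2861.

28.61%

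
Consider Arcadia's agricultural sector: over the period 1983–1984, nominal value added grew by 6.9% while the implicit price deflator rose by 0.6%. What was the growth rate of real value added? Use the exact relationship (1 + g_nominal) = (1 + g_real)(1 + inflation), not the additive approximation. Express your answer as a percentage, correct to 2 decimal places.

(1 + g_nom) = (1 + g_real)(1 + π), so g_real = 1.0690 / 1.0060 − 1 = 0.06262.

6.26%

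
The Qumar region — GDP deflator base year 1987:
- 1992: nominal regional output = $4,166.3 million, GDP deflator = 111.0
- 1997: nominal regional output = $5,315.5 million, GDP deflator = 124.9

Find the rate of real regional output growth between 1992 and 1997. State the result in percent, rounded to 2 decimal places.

13.38%

Real regional output 1992 = 4166.3 / 1.110 = 3753.42.
Real regional output 1997 = 5315.5 / 1.249 = 4255.80.
Real growth = 4255.80 / 3753.42 − 1 = 0.1338.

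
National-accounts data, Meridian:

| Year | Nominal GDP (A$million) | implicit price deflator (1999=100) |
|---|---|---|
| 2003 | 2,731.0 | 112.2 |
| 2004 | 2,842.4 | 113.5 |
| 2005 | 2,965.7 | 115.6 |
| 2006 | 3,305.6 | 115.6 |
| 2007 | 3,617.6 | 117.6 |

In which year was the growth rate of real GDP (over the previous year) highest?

2006

2004: real = 2842.4/1.135 = 2504.32; growth vs 2003 (2434.05) = 2.89%.
2005: real = 2965.7/1.156 = 2565.48; growth vs 2004 (2504.32) = 2.44%.
2006: real = 3305.6/1.156 = 2859.52; growth vs 2005 (2565.48) = 11.46%.
2007: real = 3617.6/1.176 = 3076.19; growth vs 2006 (2859.52) = 7.58%.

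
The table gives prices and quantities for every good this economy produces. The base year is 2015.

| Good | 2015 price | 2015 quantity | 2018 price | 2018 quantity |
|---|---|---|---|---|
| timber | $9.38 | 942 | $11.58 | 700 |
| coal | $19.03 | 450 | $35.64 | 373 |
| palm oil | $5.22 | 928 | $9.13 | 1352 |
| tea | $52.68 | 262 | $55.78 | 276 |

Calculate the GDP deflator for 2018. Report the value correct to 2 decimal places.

Nominal GDP 2018 = 11.58·700 + 35.64·373 + 9.13·1352 + 55.78·276 = 49138.76.
Real GDP 2018 (at 2015 prices) = 9.38·700 + 19.03·373 + 5.22·1352 + 52.68·276 = 35261.31.
Deflator = Nominal/Real × 100 = 49138.76/35261.31 × 100 = 139.356.

139.36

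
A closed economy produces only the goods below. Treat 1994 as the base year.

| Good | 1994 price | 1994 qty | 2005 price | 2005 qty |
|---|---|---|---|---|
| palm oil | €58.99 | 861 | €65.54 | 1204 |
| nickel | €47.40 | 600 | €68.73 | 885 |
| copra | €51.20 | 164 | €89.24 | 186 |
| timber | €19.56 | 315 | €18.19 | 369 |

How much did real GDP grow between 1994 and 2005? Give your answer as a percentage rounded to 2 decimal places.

Real GDP 1994 = Nominal GDP 1994 = 58.99·861 + 47.40·600 + 51.20·164 + 19.56·315 = 93788.59.
Real GDP 2005 (at 1994 prices) = 58.99·1204 + 47.40·885 + 51.20·186 + 19.56·369 = 129713.80.
Real growth = 129713.80/93788.59 − 1 = 0.3830.

38.30%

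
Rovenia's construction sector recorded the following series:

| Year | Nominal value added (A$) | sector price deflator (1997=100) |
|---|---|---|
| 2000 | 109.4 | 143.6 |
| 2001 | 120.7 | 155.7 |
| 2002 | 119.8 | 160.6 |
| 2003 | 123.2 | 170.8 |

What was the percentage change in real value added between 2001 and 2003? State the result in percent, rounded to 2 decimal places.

-6.95%

Real value added 2001 = 120.7/1.557 = 77.52.
Real value added 2003 = 123.2/1.708 = 72.13.
Change = 72.13/77.52 − 1 = -0.0695.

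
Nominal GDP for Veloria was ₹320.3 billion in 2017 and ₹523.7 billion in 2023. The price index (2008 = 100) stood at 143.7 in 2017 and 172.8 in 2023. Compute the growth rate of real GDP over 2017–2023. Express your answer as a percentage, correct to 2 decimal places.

Deflate each year: 2017 → 320.3/1.437 = 222.89; 2023 → 523.7/1.728 = 303.07.
So real GDP changed by 303.07/222.89 − 1 = 0.3597, i.e. 35.97%.

35.97%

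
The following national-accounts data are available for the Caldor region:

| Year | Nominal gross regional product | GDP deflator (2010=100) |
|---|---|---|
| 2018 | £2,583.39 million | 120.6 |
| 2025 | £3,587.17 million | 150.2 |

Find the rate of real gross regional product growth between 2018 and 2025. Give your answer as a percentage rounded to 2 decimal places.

Deflate each year: 2018 → 2583.39/1.206 = 2142.11; 2025 → 3587.17/1.502 = 2388.26.
So real gross regional product changed by 2388.26/2142.11 − 1 = 0.1149, i.e. 11.49%.

11.49%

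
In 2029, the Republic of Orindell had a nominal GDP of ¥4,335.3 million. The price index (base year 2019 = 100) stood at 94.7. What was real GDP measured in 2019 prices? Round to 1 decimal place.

Real GDP = Nominal / (price index/100) = 4335.3 / 0.947 = 4577.93.

¥4,577.9 million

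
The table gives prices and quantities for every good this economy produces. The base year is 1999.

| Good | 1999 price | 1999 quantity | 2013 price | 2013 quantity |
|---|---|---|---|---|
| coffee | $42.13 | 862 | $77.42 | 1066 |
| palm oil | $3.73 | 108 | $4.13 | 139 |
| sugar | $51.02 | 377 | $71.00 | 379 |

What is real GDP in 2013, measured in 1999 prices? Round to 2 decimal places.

Real GDP 2013 = Σ (p_1999 × q_2013) = 42.13·1066 + 3.73·139 + 51.02·379 = 64765.63.

$64765.63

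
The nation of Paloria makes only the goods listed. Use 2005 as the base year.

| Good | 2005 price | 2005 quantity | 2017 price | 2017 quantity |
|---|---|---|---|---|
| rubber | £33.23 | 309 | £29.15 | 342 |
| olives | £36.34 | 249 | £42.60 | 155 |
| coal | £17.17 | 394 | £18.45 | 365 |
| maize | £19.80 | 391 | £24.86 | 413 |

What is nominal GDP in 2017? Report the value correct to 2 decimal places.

Nominal GDP 2017 = Σ (p_2017 × q_2017) = 29.15·342 + 42.60·155 + 18.45·365 + 24.86·413 = 33573.73.

£33573.73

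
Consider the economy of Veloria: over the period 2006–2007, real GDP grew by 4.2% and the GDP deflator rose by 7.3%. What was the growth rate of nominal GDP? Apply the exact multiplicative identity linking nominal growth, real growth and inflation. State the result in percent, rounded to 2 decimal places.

11.81%

(1 + g_nom) = (1 + g_real)(1 + π) = 1.0420 × 1.0730 = 1.11807.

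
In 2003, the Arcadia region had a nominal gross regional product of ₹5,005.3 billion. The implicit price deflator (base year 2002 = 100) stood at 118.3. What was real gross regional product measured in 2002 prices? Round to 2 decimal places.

₹4,231.02 billion

Real gross regional product = Nominal / (implicit price deflator/100) = 5005.3 / 1.183 = 4231.02.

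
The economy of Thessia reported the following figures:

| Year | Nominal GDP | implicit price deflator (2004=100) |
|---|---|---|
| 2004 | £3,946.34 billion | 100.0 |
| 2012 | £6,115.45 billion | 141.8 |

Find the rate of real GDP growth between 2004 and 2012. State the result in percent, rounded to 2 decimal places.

9.28%

Real GDP 2004 = 3946.34 / 1.000 = 3946.34.
Real GDP 2012 = 6115.45 / 1.418 = 4312.73.
Real growth = 4312.73 / 3946.34 − 1 = 0.0928.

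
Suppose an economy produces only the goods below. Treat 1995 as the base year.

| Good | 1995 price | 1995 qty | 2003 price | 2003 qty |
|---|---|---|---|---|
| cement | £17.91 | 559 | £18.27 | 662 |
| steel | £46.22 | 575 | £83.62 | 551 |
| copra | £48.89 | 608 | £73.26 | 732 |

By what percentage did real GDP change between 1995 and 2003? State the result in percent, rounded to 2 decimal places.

Real GDP 1995 = Nominal GDP 1995 = 17.91·559 + 46.22·575 + 48.89·608 = 66313.31.
Real GDP 2003 (at 1995 prices) = 17.91·662 + 46.22·551 + 48.89·732 = 73111.12.
Real growth = 73111.12/66313.31 − 1 = 0.1025.

10.25%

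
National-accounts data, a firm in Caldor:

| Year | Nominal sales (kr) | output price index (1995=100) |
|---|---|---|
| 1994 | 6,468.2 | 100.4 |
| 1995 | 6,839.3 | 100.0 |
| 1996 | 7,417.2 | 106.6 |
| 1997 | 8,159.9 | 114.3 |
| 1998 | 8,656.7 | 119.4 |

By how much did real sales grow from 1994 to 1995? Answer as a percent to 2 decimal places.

Real sales 1994 = 6468.2/1.004 = 6442.43.
Real sales 1995 = 6839.3/1.000 = 6839.30.
Change = 6839.30/6442.43 − 1 = 0.0616.

6.16%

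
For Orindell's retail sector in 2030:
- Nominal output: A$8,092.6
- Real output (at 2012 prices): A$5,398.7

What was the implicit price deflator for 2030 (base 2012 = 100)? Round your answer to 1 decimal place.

implicit price deflator = (Nominal / Real) × 100 = 8092.6 / 5398.7 × 100 = 149.90.

149.9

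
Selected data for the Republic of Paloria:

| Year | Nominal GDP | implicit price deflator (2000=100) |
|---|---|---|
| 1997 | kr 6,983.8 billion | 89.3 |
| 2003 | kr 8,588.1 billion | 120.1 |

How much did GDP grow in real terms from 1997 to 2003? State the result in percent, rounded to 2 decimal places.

Deflate each year: 1997 → 6983.8/0.893 = 7820.60; 2003 → 8588.1/1.201 = 7150.79.
So real GDP changed by 7150.79/7820.60 − 1 = -0.0856, i.e. -8.56%.

-8.56%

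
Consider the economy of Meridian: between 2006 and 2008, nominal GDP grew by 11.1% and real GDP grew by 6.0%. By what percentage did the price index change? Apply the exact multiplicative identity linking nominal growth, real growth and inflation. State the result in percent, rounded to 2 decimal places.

(1 + g_nom) = (1 + g_real)(1 + π), so π = 1.1110 / 1.0600 − 1 = 0.04811.

4.81%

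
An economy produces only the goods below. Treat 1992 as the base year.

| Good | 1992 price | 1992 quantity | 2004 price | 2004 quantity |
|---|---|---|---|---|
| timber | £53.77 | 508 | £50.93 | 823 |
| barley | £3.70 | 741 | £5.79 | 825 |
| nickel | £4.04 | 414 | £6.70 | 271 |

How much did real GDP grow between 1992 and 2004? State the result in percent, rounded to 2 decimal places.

Real GDP 1992 = Nominal GDP 1992 = 53.77·508 + 3.70·741 + 4.04·414 = 31729.42.
Real GDP 2004 (at 1992 prices) = 53.77·823 + 3.70·825 + 4.04·271 = 48400.05.
Real growth = 48400.05/31729.42 − 1 = 0.5254.

52.54%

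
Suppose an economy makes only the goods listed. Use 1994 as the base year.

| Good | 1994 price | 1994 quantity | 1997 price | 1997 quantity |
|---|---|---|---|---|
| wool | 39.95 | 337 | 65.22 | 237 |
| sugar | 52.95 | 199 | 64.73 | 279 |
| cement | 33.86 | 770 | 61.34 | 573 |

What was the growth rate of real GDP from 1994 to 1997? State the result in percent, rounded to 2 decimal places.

-12.84%

Real GDP 1994 = Nominal GDP 1994 = 39.95·337 + 52.95·199 + 33.86·770 = 50072.40.
Real GDP 1997 (at 1994 prices) = 39.95·237 + 52.95·279 + 33.86·573 = 43642.98.
Real growth = 43642.98/50072.40 − 1 = -0.1284.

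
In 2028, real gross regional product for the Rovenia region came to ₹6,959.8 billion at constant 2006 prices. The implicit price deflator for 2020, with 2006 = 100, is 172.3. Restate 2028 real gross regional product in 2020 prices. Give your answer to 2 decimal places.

Real gross regional product in 2020 prices = Real gross regional product in 2006 prices × (P_2020/P_2006) = 6959.8 × 1.723 = 11991.74.

₹11,991.74 billion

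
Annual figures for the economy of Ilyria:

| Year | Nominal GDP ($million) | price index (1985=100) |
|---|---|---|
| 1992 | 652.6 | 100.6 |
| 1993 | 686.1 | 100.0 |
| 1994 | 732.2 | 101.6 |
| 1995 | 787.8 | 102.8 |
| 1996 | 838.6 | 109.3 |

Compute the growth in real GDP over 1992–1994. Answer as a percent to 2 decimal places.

11.09%

Real GDP 1992 = 652.6/1.006 = 648.71.
Real GDP 1994 = 732.2/1.016 = 720.67.
Change = 720.67/648.71 − 1 = 0.1109.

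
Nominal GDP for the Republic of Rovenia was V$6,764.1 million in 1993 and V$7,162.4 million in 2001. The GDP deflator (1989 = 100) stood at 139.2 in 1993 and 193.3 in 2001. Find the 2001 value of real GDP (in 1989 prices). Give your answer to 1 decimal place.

Real GDP = Nominal / (GDP deflator/100) = 7162.4 / 1.933 = 3705.33.

V$3,705.3 million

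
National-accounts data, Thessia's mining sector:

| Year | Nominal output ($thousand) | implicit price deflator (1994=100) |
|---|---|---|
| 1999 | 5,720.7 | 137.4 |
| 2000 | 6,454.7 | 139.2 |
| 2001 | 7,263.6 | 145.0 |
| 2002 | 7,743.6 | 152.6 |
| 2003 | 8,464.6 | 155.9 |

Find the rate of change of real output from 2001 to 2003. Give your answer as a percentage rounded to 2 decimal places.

8.39%

Real output 2001 = 7263.6/1.450 = 5009.38.
Real output 2003 = 8464.6/1.559 = 5429.51.
Change = 5429.51/5009.38 − 1 = 0.0839.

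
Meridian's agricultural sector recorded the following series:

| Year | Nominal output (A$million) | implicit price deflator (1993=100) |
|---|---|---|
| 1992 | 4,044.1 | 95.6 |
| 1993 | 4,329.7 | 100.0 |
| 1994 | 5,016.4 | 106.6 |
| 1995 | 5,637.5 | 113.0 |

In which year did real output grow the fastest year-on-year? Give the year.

1994

1993: real = 4329.7/1.000 = 4329.70; growth vs 1992 (4230.23) = 2.35%.
1994: real = 5016.4/1.066 = 4705.82; growth vs 1993 (4329.70) = 8.69%.
1995: real = 5637.5/1.130 = 4988.94; growth vs 1994 (4705.82) = 6.02%.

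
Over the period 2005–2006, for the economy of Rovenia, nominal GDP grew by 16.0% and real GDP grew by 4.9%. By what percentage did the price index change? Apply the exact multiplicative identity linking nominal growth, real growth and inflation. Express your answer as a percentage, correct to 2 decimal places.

(1 + g_nom) = (1 + g_real)(1 + π), so π = 1.1600 / 1.0490 − 1 = 0.10582.

10.58%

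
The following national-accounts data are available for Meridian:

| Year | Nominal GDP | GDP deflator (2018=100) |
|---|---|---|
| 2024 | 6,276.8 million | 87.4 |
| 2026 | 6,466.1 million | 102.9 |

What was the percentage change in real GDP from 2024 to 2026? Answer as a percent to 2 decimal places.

-12.50%

Deflate each year: 2024 → 6276.8/0.874 = 7181.69; 2026 → 6466.1/1.029 = 6283.87.
So real GDP changed by 6283.87/7181.69 − 1 = -0.1250, i.e. -12.50%.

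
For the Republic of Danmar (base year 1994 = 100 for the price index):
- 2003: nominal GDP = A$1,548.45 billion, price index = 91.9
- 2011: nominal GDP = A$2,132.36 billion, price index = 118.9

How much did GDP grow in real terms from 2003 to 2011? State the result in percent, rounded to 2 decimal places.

Real GDP 2003 = 1548.45 / 0.919 = 1684.93.
Real GDP 2011 = 2132.36 / 1.189 = 1793.41.
Real growth = 1793.41 / 1684.93 − 1 = 0.0644.

6.44%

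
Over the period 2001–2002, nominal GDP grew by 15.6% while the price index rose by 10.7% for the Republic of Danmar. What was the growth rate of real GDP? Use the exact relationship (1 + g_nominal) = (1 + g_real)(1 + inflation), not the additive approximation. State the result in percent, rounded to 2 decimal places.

4.43%

(1 + g_nom) = (1 + g_real)(1 + π), so g_real = 1.1560 / 1.1070 − 1 = 0.04426.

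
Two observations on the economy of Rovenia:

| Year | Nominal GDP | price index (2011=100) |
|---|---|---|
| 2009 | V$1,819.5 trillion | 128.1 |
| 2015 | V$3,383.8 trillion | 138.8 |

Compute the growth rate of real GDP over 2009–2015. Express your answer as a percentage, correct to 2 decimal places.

Deflate each year: 2009 → 1819.5/1.281 = 1420.37; 2015 → 3383.8/1.388 = 2437.90.
So real GDP changed by 2437.90/1420.37 − 1 = 0.7164, i.e. 71.64%.

71.64%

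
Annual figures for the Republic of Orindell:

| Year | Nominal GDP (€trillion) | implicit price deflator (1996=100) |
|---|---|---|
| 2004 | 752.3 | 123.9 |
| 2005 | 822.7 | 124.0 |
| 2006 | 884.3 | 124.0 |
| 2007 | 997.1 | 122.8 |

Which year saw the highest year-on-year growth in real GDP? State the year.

2007

2005: real = 822.7/1.240 = 663.47; growth vs 2004 (607.18) = 9.27%.
2006: real = 884.3/1.240 = 713.15; growth vs 2005 (663.47) = 7.49%.
2007: real = 997.1/1.228 = 811.97; growth vs 2006 (713.15) = 13.86%.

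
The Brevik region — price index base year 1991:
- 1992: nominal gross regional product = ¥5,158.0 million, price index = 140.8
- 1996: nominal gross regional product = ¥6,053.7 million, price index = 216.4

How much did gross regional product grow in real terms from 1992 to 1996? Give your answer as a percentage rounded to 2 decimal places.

-23.64%

Deflate each year: 1992 → 5158.0/1.408 = 3663.35; 1996 → 6053.7/2.164 = 2797.46.
So real gross regional product changed by 2797.46/3663.35 − 1 = -0.2364, i.e. -23.64%.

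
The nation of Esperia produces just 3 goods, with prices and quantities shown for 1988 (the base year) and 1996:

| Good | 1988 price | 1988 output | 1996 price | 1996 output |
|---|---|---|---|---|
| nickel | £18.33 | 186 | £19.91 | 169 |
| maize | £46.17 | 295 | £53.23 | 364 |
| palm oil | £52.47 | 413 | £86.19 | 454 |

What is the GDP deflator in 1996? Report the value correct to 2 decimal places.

Nominal GDP 1996 = 19.91·169 + 53.23·364 + 86.19·454 = 61870.77.
Real GDP 1996 (at 1988 prices) = 18.33·169 + 46.17·364 + 52.47·454 = 43725.03.
Deflator = Nominal/Real × 100 = 61870.77/43725.03 × 100 = 141.500.

141.50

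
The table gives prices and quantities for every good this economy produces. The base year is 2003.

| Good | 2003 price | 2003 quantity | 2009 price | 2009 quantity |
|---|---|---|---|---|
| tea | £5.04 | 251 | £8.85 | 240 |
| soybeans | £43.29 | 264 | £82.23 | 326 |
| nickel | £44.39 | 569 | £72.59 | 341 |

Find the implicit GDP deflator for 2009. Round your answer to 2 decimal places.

176.25

Nominal GDP 2009 = 8.85·240 + 82.23·326 + 72.59·341 = 53684.17.
Real GDP 2009 (at 2003 prices) = 5.04·240 + 43.29·326 + 44.39·341 = 30459.13.
Deflator = Nominal/Real × 100 = 53684.17/30459.13 × 100 = 176.250.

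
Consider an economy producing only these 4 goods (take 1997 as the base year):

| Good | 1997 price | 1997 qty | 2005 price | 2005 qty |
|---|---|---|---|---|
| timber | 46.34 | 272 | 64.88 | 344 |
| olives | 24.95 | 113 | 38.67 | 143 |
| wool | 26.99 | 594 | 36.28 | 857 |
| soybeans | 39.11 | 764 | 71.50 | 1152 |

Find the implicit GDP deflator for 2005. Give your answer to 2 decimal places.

Nominal GDP 2005 = 64.88·344 + 38.67·143 + 36.28·857 + 71.50·1152 = 141308.49.
Real GDP 2005 (at 1997 prices) = 46.34·344 + 24.95·143 + 26.99·857 + 39.11·1152 = 87693.96.
Deflator = Nominal/Real × 100 = 141308.49/87693.96 × 100 = 161.138.

161.14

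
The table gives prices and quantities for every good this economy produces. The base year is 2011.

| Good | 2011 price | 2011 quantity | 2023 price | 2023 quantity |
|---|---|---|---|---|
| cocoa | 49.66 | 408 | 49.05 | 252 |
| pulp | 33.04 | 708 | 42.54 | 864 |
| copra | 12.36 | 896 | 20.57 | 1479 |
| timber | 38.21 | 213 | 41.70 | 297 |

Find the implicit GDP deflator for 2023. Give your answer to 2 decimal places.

130.04

Nominal GDP 2023 = 49.05·252 + 42.54·864 + 20.57·1479 + 41.70·297 = 91923.09.
Real GDP 2023 (at 2011 prices) = 49.66·252 + 33.04·864 + 12.36·1479 + 38.21·297 = 70689.69.
Deflator = Nominal/Real × 100 = 91923.09/70689.69 × 100 = 130.037.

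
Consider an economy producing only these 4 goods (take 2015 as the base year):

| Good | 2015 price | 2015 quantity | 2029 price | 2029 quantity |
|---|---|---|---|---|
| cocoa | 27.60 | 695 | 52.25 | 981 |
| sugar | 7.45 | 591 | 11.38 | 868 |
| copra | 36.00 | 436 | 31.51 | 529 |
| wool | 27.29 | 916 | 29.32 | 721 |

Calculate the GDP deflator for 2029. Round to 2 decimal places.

136.92

Nominal GDP 2029 = 52.25·981 + 11.38·868 + 31.51·529 + 29.32·721 = 98943.60.
Real GDP 2029 (at 2015 prices) = 27.60·981 + 7.45·868 + 36.00·529 + 27.29·721 = 72262.29.
Deflator = Nominal/Real × 100 = 98943.60/72262.29 × 100 = 136.923.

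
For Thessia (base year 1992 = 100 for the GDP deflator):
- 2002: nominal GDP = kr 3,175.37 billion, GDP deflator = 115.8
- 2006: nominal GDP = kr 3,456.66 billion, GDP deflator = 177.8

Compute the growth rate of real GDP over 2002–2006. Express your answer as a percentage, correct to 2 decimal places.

Real GDP 2002 = 3175.37 / 1.158 = 2742.12.
Real GDP 2006 = 3456.66 / 1.778 = 1944.13.
Real growth = 1944.13 / 2742.12 − 1 = -0.2910.

-29.10%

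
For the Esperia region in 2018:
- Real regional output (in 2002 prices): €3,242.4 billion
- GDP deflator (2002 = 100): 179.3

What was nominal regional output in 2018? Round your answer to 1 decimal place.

€5,813.6 billion

Nominal regional output = Real × (GDP deflator/100) = 3242.4 × 1.793 = 5813.62.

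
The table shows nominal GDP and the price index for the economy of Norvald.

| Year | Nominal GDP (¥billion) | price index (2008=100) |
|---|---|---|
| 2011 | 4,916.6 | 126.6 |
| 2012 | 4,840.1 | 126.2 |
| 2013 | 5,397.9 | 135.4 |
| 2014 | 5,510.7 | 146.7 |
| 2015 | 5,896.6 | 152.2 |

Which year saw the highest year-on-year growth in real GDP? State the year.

2013

2012: real = 4840.1/1.262 = 3835.26; growth vs 2011 (3883.57) = -1.24%.
2013: real = 5397.9/1.354 = 3986.63; growth vs 2012 (3835.26) = 3.95%.
2014: real = 5510.7/1.467 = 3756.44; growth vs 2013 (3986.63) = -5.77%.
2015: real = 5896.6/1.522 = 3874.24; growth vs 2014 (3756.44) = 3.14%.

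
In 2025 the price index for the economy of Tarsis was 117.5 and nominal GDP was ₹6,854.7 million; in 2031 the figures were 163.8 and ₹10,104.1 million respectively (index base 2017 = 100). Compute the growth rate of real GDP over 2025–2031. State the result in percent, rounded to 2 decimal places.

5.74%

Deflate each year: 2025 → 6854.7/1.175 = 5833.79; 2031 → 10104.1/1.638 = 6168.56.
So real GDP changed by 6168.56/5833.79 − 1 = 0.0574, i.e. 5.74%.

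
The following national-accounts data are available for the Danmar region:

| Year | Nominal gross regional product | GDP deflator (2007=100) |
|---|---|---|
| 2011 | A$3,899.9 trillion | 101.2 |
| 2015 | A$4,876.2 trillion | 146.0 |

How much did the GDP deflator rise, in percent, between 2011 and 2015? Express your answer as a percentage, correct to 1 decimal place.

Price-level change = 146.0 / 101.2 − 1 = 0.4427.

44.3%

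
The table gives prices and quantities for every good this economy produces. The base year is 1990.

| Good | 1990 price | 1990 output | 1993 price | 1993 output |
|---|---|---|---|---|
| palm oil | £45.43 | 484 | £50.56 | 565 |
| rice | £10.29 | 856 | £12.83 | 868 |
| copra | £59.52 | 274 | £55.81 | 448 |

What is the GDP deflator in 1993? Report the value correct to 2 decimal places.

Nominal GDP 1993 = 50.56·565 + 12.83·868 + 55.81·448 = 64705.72.
Real GDP 1993 (at 1990 prices) = 45.43·565 + 10.29·868 + 59.52·448 = 61264.63.
Deflator = Nominal/Real × 100 = 64705.72/61264.63 × 100 = 105.617.

105.62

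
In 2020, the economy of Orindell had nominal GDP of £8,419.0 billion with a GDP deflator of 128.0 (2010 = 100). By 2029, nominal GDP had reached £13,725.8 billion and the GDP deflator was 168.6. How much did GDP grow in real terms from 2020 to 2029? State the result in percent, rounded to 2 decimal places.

Deflate each year: 2020 → 8419.0/1.280 = 6577.34; 2029 → 13725.8/1.686 = 8141.04.
So real GDP changed by 8141.04/6577.34 − 1 = 0.2377, i.e. 23.77%.

23.77%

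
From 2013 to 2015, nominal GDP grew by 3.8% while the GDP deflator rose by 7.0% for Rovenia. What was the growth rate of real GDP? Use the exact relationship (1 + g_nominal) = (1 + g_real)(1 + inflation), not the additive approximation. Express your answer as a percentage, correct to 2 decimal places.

(1 + g_nom) = (1 + g_real)(1 + π), so g_real = 1.0380 / 1.0700 − 1 = -0.02991.

-2.99%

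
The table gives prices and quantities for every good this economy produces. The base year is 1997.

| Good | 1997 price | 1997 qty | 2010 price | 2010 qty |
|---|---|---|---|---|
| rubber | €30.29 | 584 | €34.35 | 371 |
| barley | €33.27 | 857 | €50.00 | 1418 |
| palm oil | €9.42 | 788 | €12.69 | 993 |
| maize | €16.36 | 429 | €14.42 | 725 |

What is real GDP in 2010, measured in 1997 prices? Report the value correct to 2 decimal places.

Real GDP 2010 = Σ (p_1997 × q_2010) = 30.29·371 + 33.27·1418 + 9.42·993 + 16.36·725 = 79629.51.

€79629.51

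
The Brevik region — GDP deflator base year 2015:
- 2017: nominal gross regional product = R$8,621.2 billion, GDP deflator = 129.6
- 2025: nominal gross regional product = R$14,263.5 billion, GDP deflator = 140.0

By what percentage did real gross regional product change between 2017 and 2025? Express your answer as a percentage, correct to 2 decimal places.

Deflate each year: 2017 → 8621.2/1.296 = 6652.16; 2025 → 14263.5/1.400 = 10188.21.
So real gross regional product changed by 10188.21/6652.16 − 1 = 0.5316, i.e. 53.16%.

53.16%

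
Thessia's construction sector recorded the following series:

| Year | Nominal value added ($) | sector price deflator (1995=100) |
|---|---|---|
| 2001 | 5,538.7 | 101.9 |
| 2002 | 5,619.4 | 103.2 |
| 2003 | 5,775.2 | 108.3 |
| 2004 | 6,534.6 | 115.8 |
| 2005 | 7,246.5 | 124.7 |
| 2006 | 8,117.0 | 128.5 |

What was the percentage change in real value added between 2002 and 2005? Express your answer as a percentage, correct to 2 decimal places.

Real value added 2002 = 5619.4/1.032 = 5445.16.
Real value added 2005 = 7246.5/1.247 = 5811.15.
Change = 5811.15/5445.16 − 1 = 0.0672.

6.72%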